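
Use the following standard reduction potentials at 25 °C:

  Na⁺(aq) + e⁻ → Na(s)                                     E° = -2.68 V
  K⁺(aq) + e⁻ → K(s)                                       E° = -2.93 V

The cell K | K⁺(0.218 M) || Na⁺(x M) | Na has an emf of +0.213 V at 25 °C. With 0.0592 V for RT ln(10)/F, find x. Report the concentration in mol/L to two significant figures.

0.052 M

Na⁺/Na is the cathode, K⁺/K the anode: E°cell = +0.25 V, n = 1.
Overall reaction: Na⁺(aq) + K(s) → Na(s) + K⁺(aq); Q = [K⁺]^1/[Na⁺]^1.
From E = E° − (0.0592/n) log Q: log Q = (E° − E)·n/0.0592 = (+0.25 − (+0.213))·1/0.0592 = 0.6250.
So 1·log[Na⁺] = 1·log(0.218) − log Q = -0.6615 − (0.6250) = -1.2865; [Na⁺] = 10^(-1.2865) ≈ 0.052 M.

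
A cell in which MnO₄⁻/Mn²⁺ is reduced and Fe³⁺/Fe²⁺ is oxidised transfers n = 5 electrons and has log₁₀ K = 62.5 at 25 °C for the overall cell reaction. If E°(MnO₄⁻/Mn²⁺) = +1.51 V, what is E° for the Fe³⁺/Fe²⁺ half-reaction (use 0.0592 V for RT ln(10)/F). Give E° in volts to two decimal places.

E°cell = (0.0592/n)·log K = (0.0592/5)(62.5) = +0.740 V.
Since MnO₄⁻/Mn²⁺ is the cathode and Fe³⁺/Fe²⁺ the anode, E°cell = E°(MnO₄⁻/Mn²⁺) − E°(Fe³⁺/Fe²⁺).
So E°(Fe³⁺/Fe²⁺) = E°(MnO₄⁻/Mn²⁺) − E°cell = (+1.51) − (+0.740) = +0.77 V.

+0.77 V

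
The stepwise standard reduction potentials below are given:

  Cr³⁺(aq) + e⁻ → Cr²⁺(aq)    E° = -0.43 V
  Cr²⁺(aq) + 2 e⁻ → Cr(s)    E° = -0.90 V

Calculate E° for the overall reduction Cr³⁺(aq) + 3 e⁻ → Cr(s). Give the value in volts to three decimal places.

-0.743 V

Adding the free-energy changes (−nFE°) of the two steps gives −n₃FE°₃ = −n₁FE°₁ − n₂FE°₂.
E°₃ = (1×-0.43 + 2×-0.90) / 3 = (-2.230) / 3 = -0.743 V.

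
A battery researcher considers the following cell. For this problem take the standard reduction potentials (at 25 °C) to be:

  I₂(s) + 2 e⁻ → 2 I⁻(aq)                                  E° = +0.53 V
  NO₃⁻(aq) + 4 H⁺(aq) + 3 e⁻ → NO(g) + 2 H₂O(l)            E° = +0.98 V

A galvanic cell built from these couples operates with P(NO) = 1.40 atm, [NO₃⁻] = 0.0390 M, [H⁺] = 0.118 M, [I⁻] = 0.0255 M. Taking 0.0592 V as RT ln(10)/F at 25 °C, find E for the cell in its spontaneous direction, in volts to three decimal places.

NO₃⁻/NO is the cathode (higher E°), I₂/I⁻ the anode: E°cell = +0.98 − (+0.53) = +0.45 V, n = 6.
Overall: 2 NO₃⁻(aq) + 8 H⁺(aq) + 6 I⁻(aq) → 2 NO(g) + 4 H₂O(l) + 3 I₂(s)
Q = P(NO)^2 / ([NO₃⁻]^2·[H⁺]^8·[I⁻]^6); log Q = 20.096.
E = E° − (0.0592/n) log Q = +0.45 − (0.0592/6)(20.096) = +0.252 V.

+0.252 V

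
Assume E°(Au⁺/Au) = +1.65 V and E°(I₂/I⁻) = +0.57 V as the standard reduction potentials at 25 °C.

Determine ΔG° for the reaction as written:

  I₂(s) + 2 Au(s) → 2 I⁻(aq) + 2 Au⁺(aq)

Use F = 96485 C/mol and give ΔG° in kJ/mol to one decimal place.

As written, I₂/I⁻ is reduced (cathode) and Au⁺/Au is oxidised (anode), so E°cell = (+0.57) − (+1.65) = -1.08 V.
Balancing electrons gives n = 2.
ΔG° = −nFE° = −(2)(96485)(-1.08) = 208,408 J = +208.4 kJ/mol.

+208.4 kJ/mol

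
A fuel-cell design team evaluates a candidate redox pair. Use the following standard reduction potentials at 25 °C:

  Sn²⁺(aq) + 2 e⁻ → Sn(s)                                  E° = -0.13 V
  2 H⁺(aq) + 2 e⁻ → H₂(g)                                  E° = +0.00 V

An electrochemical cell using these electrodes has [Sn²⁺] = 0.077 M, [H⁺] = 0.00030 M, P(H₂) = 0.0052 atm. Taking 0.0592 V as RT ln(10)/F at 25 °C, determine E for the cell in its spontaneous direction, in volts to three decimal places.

H⁺/H₂ is the cathode (higher E°), Sn²⁺/Sn the anode: E°cell = +0.00 − (-0.13) = +0.13 V, n = 2.
Overall: 2 H⁺(aq) + Sn(s) → H₂(g) + Sn²⁺(aq)
Q = P(H₂)·[Sn²⁺] / ([H⁺]^2); log Q = 3.648.
E = E° − (0.0592/n) log Q = +0.13 − (0.0592/2)(3.648) = +0.022 V.

+0.022 V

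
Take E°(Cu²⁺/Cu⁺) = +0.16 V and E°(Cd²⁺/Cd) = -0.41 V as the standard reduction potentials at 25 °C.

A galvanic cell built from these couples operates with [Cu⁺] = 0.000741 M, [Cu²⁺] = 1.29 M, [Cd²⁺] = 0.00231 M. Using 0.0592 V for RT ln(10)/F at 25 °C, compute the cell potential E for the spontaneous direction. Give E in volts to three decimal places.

Cu²⁺/Cu⁺ is the cathode (higher E°), Cd²⁺/Cd the anode: E°cell = +0.16 − (-0.41) = +0.57 V, n = 2.
Overall: 2 Cu²⁺(aq) + Cd(s) → 2 Cu⁺(aq) + Cd²⁺(aq)
Q = [Cu⁺]^2·[Cd²⁺] / ([Cu²⁺]^2); log Q = -9.118.
E = E° − (0.0592/n) log Q = +0.57 − (0.0592/2)(-9.118) = +0.840 V.

+0.840 V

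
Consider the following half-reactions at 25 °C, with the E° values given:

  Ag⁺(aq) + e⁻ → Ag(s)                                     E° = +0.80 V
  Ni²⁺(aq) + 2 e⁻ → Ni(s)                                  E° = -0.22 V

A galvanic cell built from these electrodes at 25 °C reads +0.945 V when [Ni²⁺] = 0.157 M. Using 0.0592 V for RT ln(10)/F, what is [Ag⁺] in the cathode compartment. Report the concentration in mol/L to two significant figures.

Ag⁺/Ag is the cathode, Ni²⁺/Ni the anode: E°cell = +1.02 V, n = 2.
Overall reaction: 2 Ag⁺(aq) + Ni(s) → 2 Ag(s) + Ni²⁺(aq); Q = [Ni²⁺]^1/[Ag⁺]^2.
From E = E° − (0.0592/n) log Q: log Q = (E° − E)·n/0.0592 = (+1.02 − (+0.945))·2/0.0592 = 2.5338.
So 2·log[Ag⁺] = 1·log(0.157) − log Q = -0.8041 − (2.5338) = -3.3379; log[Ag⁺] = -3.3379 / 2 = -1.6689; [Ag⁺] = 10^(-1.6689) ≈ 0.021 M.

0.021 M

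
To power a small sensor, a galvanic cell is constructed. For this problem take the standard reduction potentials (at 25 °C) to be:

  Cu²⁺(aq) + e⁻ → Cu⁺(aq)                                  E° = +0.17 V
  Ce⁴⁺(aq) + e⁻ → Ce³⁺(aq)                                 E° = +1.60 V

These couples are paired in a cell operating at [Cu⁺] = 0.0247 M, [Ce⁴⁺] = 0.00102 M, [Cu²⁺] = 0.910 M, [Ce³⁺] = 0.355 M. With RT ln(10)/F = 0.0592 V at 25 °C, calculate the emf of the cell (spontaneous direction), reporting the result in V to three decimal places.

+1.187 V

Ce⁴⁺/Ce³⁺ is the cathode (higher E°), Cu²⁺/Cu⁺ the anode: E°cell = +1.60 − (+0.17) = +1.43 V, n = 1.
Overall: Ce⁴⁺(aq) + Cu⁺(aq) → Ce³⁺(aq) + Cu²⁺(aq)
Q = [Ce³⁺]·[Cu²⁺] / ([Ce⁴⁺]·[Cu⁺]); log Q = 4.108.
E = E° − (0.0592/n) log Q = +1.43 − (0.0592/1)(4.108) = +1.187 V.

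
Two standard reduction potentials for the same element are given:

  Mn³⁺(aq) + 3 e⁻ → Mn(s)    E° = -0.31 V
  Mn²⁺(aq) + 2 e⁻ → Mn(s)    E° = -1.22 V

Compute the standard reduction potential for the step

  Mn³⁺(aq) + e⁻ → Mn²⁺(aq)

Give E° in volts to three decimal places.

+1.510 V

Sequential free energies add, so n₃E°₃ = n₁E°₁ + n₂E°₂.
With n₃ = 3, and the known step contributing 2×(-1.22) V, the unknown satisfies 1·E° = 3×(-0.31) − 2×(-1.22) = +1.510.
E° = +1.510 / 1 = +1.510 V.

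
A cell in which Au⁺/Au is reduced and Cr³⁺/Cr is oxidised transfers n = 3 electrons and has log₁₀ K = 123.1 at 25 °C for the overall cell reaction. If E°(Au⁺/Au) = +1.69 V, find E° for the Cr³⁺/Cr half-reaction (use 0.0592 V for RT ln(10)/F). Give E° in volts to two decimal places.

-0.74 V

E°cell = (0.0592/n)·log K = (0.0592/3)(123.1) = +2.429 V.
Since Au⁺/Au is the cathode and Cr³⁺/Cr the anode, E°cell = E°(Au⁺/Au) − E°(Cr³⁺/Cr).
So E°(Cr³⁺/Cr) = E°(Au⁺/Au) − E°cell = (+1.69) − (+2.429) = -0.74 V.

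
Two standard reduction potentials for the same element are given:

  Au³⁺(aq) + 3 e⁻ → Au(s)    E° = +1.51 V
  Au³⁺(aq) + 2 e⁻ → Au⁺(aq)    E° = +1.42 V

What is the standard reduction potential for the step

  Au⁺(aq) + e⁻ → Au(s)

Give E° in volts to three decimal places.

Sequential free energies add, so n₃E°₃ = n₁E°₁ + n₂E°₂.
With n₃ = 3, and the known step contributing 2×(+1.42) V, the unknown satisfies 1·E° = 3×(+1.51) − 2×(+1.42) = +1.690.
E° = +1.690 / 1 = +1.690 V.

+1.690 V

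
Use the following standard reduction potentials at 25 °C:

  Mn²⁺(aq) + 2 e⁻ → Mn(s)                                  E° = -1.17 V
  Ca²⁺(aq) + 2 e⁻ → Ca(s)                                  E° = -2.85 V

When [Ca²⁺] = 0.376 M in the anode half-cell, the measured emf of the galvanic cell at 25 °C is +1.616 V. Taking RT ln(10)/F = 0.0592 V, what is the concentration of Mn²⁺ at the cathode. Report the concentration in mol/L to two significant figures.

0.0026 M

Mn²⁺/Mn is the cathode, Ca²⁺/Ca the anode: E°cell = +1.68 V, n = 2.
Overall reaction: Mn²⁺(aq) + Ca(s) → Mn(s) + Ca²⁺(aq); Q = [Ca²⁺]^1/[Mn²⁺]^1.
From E = E° − (0.0592/n) log Q: log Q = (E° − E)·n/0.0592 = (+1.68 − (+1.616))·2/0.0592 = 2.1622.
So 1·log[Mn²⁺] = 1·log(0.376) − log Q = -0.4248 − (2.1622) = -2.5870; [Mn²⁺] = 10^(-2.5870) ≈ 0.0026 M.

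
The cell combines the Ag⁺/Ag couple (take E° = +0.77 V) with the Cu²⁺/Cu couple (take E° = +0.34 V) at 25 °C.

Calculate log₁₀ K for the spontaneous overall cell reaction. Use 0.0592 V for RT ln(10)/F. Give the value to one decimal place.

14.5

Cathode: Ag⁺/Ag; anode: Cu²⁺/Cu. E°cell = +0.43 V, n = 2.
log K = nE°cell / 0.0592 = (2)(+0.43) / 0.0592 = 14.5.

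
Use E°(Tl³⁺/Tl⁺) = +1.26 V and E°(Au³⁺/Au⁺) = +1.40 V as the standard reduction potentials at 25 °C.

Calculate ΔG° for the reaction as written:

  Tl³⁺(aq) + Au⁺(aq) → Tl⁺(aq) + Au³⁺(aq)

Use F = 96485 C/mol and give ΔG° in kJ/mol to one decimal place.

+27.0 kJ/mol

As written, Tl³⁺/Tl⁺ is reduced (cathode) and Au³⁺/Au⁺ is oxidised (anode), so E°cell = (+1.26) − (+1.40) = -0.14 V.
Balancing electrons gives n = 2.
ΔG° = −nFE° = −(2)(96485)(-0.14) = 27,016 J = +27.0 kJ/mol.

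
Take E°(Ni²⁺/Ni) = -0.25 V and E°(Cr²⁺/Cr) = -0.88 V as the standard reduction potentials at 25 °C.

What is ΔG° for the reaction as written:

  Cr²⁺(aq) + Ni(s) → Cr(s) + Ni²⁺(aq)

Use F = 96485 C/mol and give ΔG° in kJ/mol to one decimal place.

As written, Cr²⁺/Cr is reduced (cathode) and Ni²⁺/Ni is oxidised (anode), so E°cell = (-0.88) − (-0.25) = -0.63 V.
Balancing electrons gives n = 2.
ΔG° = −nFE° = −(2)(96485)(-0.63) = 121,571 J = +121.6 kJ/mol.

+121.6 kJ/mol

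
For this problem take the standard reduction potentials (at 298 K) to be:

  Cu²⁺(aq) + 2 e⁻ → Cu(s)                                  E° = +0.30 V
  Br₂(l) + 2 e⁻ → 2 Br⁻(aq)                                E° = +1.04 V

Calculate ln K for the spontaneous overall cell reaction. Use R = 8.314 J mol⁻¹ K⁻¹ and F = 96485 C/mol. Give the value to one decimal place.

57.6

Cathode: Br₂/Br⁻; anode: Cu²⁺/Cu. E°cell = (+1.04) − (+0.30) = +0.74 V, with n = 2.
ΔG° = −nFE° = −RT ln K, so ln K = nFE°/(RT) = (2)(96485)(+0.74) / ((8.314)(298)) = 57.636.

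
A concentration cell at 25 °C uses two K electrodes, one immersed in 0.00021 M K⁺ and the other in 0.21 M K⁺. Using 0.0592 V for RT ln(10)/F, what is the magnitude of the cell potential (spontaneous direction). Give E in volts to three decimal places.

For a concentration cell E°cell = 0. The 0.21 M side is the cathode (reduction is favoured where [K⁺] is higher).
With n = 1, E = −(0.0592/1) log([K⁺]ₐₙ/[K⁺]꜀ₐₜ) = −(0.0592/1) log(0.00021/0.21) = −(0.0592/1)(-3.000) = +0.178 V.

+0.178 V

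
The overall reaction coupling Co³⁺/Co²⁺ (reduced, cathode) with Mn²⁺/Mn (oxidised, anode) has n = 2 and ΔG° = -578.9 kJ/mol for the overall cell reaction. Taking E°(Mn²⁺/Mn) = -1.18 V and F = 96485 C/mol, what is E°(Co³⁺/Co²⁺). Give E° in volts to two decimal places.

E°cell = −ΔG°/(nF) = −(-578.9×10³)/((2)(96485)) = +3.000 V.
Since Co³⁺/Co²⁺ is the cathode and Mn²⁺/Mn the anode, E°cell = E°(Co³⁺/Co²⁺) − E°(Mn²⁺/Mn).
So E°(Co³⁺/Co²⁺) = E°cell + E°(Mn²⁺/Mn) = +3.000 + (-1.18) = +1.82 V.

+1.82 V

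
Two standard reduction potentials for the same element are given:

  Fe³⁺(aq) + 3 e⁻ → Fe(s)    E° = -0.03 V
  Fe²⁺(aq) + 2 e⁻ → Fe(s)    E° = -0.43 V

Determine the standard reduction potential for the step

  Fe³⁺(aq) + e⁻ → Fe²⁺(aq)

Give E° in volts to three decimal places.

Sequential free energies add, so n₃E°₃ = n₁E°₁ + n₂E°₂.
With n₃ = 3, and the known step contributing 2×(-0.43) V, the unknown satisfies 1·E° = 3×(-0.03) − 2×(-0.43) = +0.770.
E° = +0.770 / 1 = +0.770 V.

+0.770 V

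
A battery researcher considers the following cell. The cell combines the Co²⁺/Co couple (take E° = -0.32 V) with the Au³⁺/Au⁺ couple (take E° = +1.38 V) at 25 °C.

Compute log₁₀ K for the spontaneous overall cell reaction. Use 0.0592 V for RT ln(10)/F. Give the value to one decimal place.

57.4

Cathode: Au³⁺/Au⁺; anode: Co²⁺/Co. E°cell = +1.70 V, n = 2.
log K = nE°cell / 0.0592 = (2)(+1.70) / 0.0592 = 57.4.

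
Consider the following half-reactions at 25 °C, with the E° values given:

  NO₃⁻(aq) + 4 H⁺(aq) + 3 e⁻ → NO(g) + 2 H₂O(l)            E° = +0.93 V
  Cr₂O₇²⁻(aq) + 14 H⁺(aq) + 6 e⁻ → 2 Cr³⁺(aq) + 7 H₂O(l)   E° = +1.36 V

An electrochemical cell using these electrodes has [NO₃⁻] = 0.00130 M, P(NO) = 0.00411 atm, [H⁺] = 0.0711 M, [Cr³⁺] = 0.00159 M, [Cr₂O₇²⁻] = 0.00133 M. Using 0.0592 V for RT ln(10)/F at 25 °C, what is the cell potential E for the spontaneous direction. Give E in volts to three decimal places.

+0.399 V

Cr₂O₇²⁻/Cr³⁺ is the cathode (higher E°), NO₃⁻/NO the anode: E°cell = +1.36 − (+0.93) = +0.43 V, n = 6.
Overall: Cr₂O₇²⁻(aq) + 6 H⁺(aq) + 2 NO(g) → 2 Cr³⁺(aq) + 3 H₂O(l) + 2 NO₃⁻(aq)
Q = [Cr³⁺]^2·[NO₃⁻]^2 / ([Cr₂O₇²⁻]·[H⁺]^6·P(NO)^2); log Q = 3.168.
E = E° − (0.0592/n) log Q = +0.43 − (0.0592/6)(3.168) = +0.399 V.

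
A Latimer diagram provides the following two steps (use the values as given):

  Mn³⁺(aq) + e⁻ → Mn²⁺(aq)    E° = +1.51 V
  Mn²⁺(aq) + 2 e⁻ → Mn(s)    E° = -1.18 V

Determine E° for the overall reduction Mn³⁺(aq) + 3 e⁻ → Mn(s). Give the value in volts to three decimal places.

-0.283 V

Since ΔG° = −nFE° is additive over sequential reductions, n₃E°₃ = n₁E°₁ + n₂E°₂.
E°₃ = (1×+1.51 + 2×-1.18) / 3 = (-0.850) / 3 = -0.283 V.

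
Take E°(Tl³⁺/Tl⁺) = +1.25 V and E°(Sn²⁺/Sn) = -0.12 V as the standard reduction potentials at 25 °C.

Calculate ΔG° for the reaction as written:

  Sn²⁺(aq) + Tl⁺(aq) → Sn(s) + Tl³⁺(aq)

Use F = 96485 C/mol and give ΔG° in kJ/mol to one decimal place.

+264.4 kJ/mol

As written, Sn²⁺/Sn is reduced (cathode) and Tl³⁺/Tl⁺ is oxidised (anode), so E°cell = (-0.12) − (+1.25) = -1.37 V.
Balancing electrons gives n = 2.
ΔG° = −nFE° = −(2)(96485)(-1.37) = 264,369 J = +264.4 kJ/mol.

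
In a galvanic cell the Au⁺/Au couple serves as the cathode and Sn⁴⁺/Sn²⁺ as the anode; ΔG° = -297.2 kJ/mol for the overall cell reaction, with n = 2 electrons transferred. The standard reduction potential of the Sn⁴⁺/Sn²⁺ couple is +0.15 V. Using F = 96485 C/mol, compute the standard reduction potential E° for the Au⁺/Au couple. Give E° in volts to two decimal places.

E°cell = −ΔG°/(nF) = −(-297.2×10³)/((2)(96485)) = +1.540 V.
Since Au⁺/Au is the cathode and Sn⁴⁺/Sn²⁺ the anode, E°cell = E°(Au⁺/Au) − E°(Sn⁴⁺/Sn²⁺).
So E°(Au⁺/Au) = E°cell + E°(Sn⁴⁺/Sn²⁺) = +1.540 + (+0.15) = +1.69 V.

+1.69 V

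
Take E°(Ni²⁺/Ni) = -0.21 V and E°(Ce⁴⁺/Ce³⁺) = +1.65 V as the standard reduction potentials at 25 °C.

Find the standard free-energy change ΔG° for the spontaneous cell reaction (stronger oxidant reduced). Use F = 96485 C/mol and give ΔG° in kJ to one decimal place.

Ce⁴⁺/Ce³⁺ (E° = +1.65 V) is the cathode; Ni²⁺/Ni (E° = -0.21 V) is the anode, so E°cell = +1.86 V.
Balancing electrons gives n = 2 (lcm of 1 and 2).
ΔG° = −nFE° = −(2)(96485)(+1.86) = -358,924 J = -358.9 kJ.

-358.9 kJ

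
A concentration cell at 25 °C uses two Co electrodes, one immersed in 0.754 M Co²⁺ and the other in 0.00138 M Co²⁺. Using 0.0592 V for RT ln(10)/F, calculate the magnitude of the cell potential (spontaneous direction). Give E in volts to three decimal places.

+0.081 V

For a concentration cell E°cell = 0. The 0.754 M side is the cathode (reduction is favoured where [Co²⁺] is higher).
With n = 2, E = −(0.0592/2) log([Co²⁺]ₐₙ/[Co²⁺]꜀ₐₜ) = −(0.0592/2) log(0.00138/0.754) = −(0.0592/2)(-2.737) = +0.081 V.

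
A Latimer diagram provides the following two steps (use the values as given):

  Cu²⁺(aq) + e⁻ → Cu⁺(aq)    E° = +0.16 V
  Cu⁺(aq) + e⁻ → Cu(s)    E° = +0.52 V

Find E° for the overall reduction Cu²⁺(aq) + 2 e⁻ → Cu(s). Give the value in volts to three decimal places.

Since ΔG° = −nFE° is additive over sequential reductions, n₃E°₃ = n₁E°₁ + n₂E°₂.
E°₃ = (1×+0.16 + 1×+0.52) / 2 = (+0.680) / 2 = +0.340 V.

+0.340 V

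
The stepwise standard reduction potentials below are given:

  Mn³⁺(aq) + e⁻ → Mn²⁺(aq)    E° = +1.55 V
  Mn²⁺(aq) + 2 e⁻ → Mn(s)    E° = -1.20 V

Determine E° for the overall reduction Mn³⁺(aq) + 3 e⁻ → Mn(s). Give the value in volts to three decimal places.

Adding the free-energy changes (−nFE°) of the two steps gives −n₃FE°₃ = −n₁FE°₁ − n₂FE°₂.
E°₃ = (1×+1.55 + 2×-1.20) / 3 = (-0.850) / 3 = -0.283 V.
Simply averaging or adding the two E° values would be wrong; the electron-weighted sum is required.

-0.283 V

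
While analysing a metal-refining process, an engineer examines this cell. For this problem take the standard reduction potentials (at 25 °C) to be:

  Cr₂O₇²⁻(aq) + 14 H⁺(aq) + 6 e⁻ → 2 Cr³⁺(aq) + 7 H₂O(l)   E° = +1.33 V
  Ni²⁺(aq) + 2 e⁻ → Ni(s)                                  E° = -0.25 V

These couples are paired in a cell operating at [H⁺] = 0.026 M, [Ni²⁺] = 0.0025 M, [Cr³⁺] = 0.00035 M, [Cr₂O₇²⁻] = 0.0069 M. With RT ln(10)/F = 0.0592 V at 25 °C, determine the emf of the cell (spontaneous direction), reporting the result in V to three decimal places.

+1.485 V

Cr₂O₇²⁻/Cr³⁺ is the cathode (higher E°), Ni²⁺/Ni the anode: E°cell = +1.33 − (-0.25) = +1.58 V, n = 6.
Overall: Cr₂O₇²⁻(aq) + 14 H⁺(aq) + 3 Ni(s) → 2 Cr³⁺(aq) + 7 H₂O(l) + 3 Ni²⁺(aq)
Q = [Cr³⁺]^2·[Ni²⁺]^3 / ([Cr₂O₇²⁻]·[H⁺]^14); log Q = 9.633.
E = E° − (0.0592/n) log Q = +1.58 − (0.0592/6)(9.633) = +1.485 V.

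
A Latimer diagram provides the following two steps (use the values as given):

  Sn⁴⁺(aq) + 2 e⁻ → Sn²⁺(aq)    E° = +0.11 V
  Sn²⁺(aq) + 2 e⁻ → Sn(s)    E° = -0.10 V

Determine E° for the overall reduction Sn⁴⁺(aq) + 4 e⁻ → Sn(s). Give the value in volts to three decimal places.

+0.005 V

Since ΔG° = −nFE° is additive over sequential reductions, n₃E°₃ = n₁E°₁ + n₂E°₂.
E°₃ = (2×+0.11 + 2×-0.10) / 4 = (+0.020) / 4 = +0.005 V.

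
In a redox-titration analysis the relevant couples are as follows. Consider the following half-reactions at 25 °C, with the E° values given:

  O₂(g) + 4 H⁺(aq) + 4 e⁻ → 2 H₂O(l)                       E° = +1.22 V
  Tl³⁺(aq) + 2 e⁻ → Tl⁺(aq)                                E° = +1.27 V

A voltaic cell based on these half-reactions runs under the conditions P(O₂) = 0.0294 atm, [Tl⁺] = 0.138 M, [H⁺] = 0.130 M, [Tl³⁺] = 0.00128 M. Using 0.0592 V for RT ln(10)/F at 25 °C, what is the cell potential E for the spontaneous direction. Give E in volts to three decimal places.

+0.065 V

Tl³⁺/Tl⁺ is the cathode (higher E°), O₂/H₂O the anode: E°cell = +1.27 − (+1.22) = +0.05 V, n = 4.
Overall: 2 Tl³⁺(aq) + 2 H₂O(l) → 2 Tl⁺(aq) + O₂(g) + 4 H⁺(aq)
Q = [Tl⁺]^2·P(O₂)·[H⁺]^4 / ([Tl³⁺]^2); log Q = -1.011.
E = E° − (0.0592/n) log Q = +0.05 − (0.0592/4)(-1.011) = +0.065 V.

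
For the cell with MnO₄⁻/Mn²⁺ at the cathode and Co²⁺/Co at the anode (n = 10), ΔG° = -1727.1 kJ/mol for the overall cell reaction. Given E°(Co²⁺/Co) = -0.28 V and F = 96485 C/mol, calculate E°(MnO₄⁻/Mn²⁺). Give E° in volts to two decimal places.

E°cell = −ΔG°/(nF) = −(-1727.1×10³)/((10)(96485)) = +1.790 V.
Since MnO₄⁻/Mn²⁺ is the cathode and Co²⁺/Co the anode, E°cell = E°(MnO₄⁻/Mn²⁺) − E°(Co²⁺/Co).
So E°(MnO₄⁻/Mn²⁺) = E°cell + E°(Co²⁺/Co) = +1.790 + (-0.28) = +1.51 V.

+1.51 V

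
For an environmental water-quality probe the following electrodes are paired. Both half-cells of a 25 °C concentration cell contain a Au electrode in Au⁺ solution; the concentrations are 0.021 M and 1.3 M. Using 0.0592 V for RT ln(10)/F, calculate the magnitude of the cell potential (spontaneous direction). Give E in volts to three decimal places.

For a concentration cell E°cell = 0. The 1.3 M side is the cathode (reduction is favoured where [Au⁺] is higher).
With n = 1, E = −(0.0592/1) log([Au⁺]ₐₙ/[Au⁺]꜀ₐₜ) = −(0.0592/1) log(0.021/1.3) = −(0.0592/1)(-1.792) = +0.106 V.

+0.106 V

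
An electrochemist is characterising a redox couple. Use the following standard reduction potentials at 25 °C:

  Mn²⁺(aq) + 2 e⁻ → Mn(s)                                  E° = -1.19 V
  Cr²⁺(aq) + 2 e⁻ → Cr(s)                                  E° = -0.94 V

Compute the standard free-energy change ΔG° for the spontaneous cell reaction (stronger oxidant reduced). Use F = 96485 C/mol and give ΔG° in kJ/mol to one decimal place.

-48.2 kJ/mol

Cr²⁺/Cr (E° = -0.94 V) is the cathode; Mn²⁺/Mn (E° = -1.19 V) is the anode, so E°cell = +0.25 V.
Balancing electrons gives n = 2 (lcm of 2 and 2).
ΔG° = −nFE° = −(2)(96485)(+0.25) = -48,242 J = -48.2 kJ/mol.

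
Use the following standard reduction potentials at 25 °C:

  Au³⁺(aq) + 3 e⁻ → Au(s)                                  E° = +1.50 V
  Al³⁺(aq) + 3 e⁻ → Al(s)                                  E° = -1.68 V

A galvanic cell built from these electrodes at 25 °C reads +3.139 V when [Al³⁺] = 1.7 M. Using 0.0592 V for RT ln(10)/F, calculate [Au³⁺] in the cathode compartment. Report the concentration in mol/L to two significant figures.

Au³⁺/Au is the cathode, Al³⁺/Al the anode: E°cell = +3.18 V, n = 3.
Overall reaction: Au³⁺(aq) + Al(s) → Au(s) + Al³⁺(aq); Q = [Al³⁺]^1/[Au³⁺]^1.
From E = E° − (0.0592/n) log Q: log Q = (E° − E)·n/0.0592 = (+3.18 − (+3.139))·3/0.0592 = 2.0777.
So 1·log[Au³⁺] = 1·log(1.7) − log Q = 0.2304 − (2.0777) = -1.8473; [Au³⁺] = 10^(-1.8473) ≈ 0.014 M.

0.014 M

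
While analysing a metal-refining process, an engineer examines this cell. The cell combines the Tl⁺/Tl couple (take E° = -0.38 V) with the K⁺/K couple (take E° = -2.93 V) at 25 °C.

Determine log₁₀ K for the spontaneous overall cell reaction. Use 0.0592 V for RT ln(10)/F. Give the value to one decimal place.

43.1

Cathode: Tl⁺/Tl; anode: K⁺/K. E°cell = +2.55 V, n = 1.
log K = nE°cell / 0.0592 = (1)(+2.55) / 0.0592 = 43.1.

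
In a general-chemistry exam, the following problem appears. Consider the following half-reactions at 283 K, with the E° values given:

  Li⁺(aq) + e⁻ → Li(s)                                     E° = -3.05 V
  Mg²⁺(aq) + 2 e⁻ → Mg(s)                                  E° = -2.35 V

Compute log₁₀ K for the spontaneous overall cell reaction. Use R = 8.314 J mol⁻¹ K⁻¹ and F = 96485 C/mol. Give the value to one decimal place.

Cathode: Mg²⁺/Mg; anode: Li⁺/Li. E°cell = (-2.35) − (-3.05) = +0.70 V, with n = 2.
ΔG° = −nFE° = −RT ln K, so ln K = nFE°/(RT) = (2)(96485)(+0.70) / ((8.314)(283)) = 57.411.
log₁₀ K = 57.411 / ln 10 = 24.9.

24.9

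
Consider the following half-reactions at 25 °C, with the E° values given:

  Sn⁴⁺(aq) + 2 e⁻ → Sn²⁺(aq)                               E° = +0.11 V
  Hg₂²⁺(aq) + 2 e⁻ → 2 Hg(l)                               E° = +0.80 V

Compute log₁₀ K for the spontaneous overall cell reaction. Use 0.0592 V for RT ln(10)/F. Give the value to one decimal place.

23.3

Cathode: Hg₂²⁺/Hg; anode: Sn⁴⁺/Sn²⁺. E°cell = +0.69 V, n = 2.
log K = nE°cell / 0.0592 = (2)(+0.69) / 0.0592 = 23.3.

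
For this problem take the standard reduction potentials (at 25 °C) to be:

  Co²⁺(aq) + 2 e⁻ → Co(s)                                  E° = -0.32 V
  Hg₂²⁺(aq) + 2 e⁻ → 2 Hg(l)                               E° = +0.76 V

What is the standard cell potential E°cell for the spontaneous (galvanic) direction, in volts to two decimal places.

+1.08 V

The Hg₂²⁺/Hg couple has the higher reduction potential, so it is the cathode; Co²⁺/Co is oxidised at the anode.
E°cell = E°(cathode) − E°(anode) = (+0.76) − (-0.32) = +1.08 V.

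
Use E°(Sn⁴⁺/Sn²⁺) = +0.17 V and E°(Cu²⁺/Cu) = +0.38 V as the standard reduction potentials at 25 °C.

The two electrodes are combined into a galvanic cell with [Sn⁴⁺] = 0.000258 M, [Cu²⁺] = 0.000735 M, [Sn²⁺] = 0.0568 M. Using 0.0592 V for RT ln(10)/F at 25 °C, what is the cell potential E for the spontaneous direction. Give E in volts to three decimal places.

+0.187 V

Cu²⁺/Cu is the cathode (higher E°), Sn⁴⁺/Sn²⁺ the anode: E°cell = +0.38 − (+0.17) = +0.21 V, n = 2.
Overall: Cu²⁺(aq) + Sn²⁺(aq) → Cu(s) + Sn⁴⁺(aq)
Q = [Sn⁴⁺] / ([Cu²⁺]·[Sn²⁺]); log Q = 0.791.
E = E° − (0.0592/n) log Q = +0.21 − (0.0592/2)(0.791) = +0.187 V.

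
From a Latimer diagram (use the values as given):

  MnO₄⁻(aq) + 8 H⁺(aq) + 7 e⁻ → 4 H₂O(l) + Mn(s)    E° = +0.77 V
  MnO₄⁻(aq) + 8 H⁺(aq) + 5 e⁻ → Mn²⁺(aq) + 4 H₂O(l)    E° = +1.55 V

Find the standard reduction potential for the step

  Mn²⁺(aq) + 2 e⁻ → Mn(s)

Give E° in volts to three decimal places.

-1.180 V

Sequential free energies add, so n₃E°₃ = n₁E°₁ + n₂E°₂.
With n₃ = 7, and the known step contributing 5×(+1.55) V, the unknown satisfies 2·E° = 7×(+0.77) − 5×(+1.55) = -2.360.
E° = -2.360 / 2 = -1.180 V.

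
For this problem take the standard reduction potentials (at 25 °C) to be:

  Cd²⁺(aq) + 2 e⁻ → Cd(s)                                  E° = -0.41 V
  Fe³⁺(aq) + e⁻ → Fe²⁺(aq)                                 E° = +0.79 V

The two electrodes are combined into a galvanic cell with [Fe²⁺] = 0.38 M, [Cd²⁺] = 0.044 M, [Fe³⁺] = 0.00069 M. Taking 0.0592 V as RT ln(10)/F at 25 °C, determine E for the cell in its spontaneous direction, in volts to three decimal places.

+1.078 V

Fe³⁺/Fe²⁺ is the cathode (higher E°), Cd²⁺/Cd the anode: E°cell = +0.79 − (-0.41) = +1.20 V, n = 2.
Overall: 2 Fe³⁺(aq) + Cd(s) → 2 Fe²⁺(aq) + Cd²⁺(aq)
Q = [Fe²⁺]^2·[Cd²⁺] / ([Fe³⁺]^2); log Q = 4.125.
E = E° − (0.0592/n) log Q = +1.20 − (0.0592/2)(4.125) = +1.078 V.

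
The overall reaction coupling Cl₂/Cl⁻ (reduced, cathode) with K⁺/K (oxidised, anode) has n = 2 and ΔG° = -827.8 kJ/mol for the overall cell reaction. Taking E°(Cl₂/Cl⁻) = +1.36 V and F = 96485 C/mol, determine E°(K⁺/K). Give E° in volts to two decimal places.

-2.93 V

E°cell = −ΔG°/(nF) = −(-827.8×10³)/((2)(96485)) = +4.290 V.
Since Cl₂/Cl⁻ is the cathode and K⁺/K the anode, E°cell = E°(Cl₂/Cl⁻) − E°(K⁺/K).
So E°(K⁺/K) = E°(Cl₂/Cl⁻) − E°cell = (+1.36) − (+4.290) = -2.93 V.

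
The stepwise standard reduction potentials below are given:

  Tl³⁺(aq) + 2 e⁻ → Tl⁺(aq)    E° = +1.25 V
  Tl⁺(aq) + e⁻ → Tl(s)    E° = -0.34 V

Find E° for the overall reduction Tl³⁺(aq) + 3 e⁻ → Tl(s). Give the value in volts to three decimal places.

+0.720 V

Adding the free-energy changes (−nFE°) of the two steps gives −n₃FE°₃ = −n₁FE°₁ − n₂FE°₂.
E°₃ = (2×+1.25 + 1×-0.34) / 3 = (+2.160) / 3 = +0.720 V.
Simply averaging or adding the two E° values would be wrong; the electron-weighted sum is required.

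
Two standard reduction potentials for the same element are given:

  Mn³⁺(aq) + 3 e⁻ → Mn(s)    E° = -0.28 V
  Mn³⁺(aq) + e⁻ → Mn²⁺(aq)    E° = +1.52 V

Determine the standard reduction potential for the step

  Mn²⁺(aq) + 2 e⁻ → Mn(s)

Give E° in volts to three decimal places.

-1.180 V

Sequential free energies add, so n₃E°₃ = n₁E°₁ + n₂E°₂.
With n₃ = 3, and the known step contributing 1×(+1.52) V, the unknown satisfies 2·E° = 3×(-0.28) − 1×(+1.52) = -2.360.
E° = -2.360 / 2 = -1.180 V.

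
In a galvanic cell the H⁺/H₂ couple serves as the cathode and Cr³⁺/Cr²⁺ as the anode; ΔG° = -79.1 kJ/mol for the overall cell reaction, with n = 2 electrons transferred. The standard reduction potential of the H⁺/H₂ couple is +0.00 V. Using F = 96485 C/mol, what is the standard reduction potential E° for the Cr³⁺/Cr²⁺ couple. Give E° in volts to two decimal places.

E°cell = −ΔG°/(nF) = −(-79.1×10³)/((2)(96485)) = +0.410 V.
Since H⁺/H₂ is the cathode and Cr³⁺/Cr²⁺ the anode, E°cell = E°(H⁺/H₂) − E°(Cr³⁺/Cr²⁺).
So E°(Cr³⁺/Cr²⁺) = E°(H⁺/H₂) − E°cell = (+0.00) − (+0.410) = -0.41 V.

-0.41 V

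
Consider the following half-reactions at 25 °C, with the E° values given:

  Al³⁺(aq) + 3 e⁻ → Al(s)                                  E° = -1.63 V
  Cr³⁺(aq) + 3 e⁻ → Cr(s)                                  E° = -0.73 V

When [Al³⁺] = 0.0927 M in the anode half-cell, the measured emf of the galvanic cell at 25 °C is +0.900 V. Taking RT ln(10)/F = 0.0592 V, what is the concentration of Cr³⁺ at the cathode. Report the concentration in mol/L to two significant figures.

Cr³⁺/Cr is the cathode, Al³⁺/Al the anode: E°cell = +0.90 V, n = 3.
Overall reaction: Cr³⁺(aq) + Al(s) → Cr(s) + Al³⁺(aq); Q = [Al³⁺]^1/[Cr³⁺]^1.
From E = E° − (0.0592/n) log Q: log Q = (E° − E)·n/0.0592 = (+0.90 − (+0.900))·3/0.0592 = 0.0000.
So 1·log[Cr³⁺] = 1·log(0.0927) − log Q = -1.0329 − (0.0000) = -1.0329; [Cr³⁺] = 10^(-1.0329) ≈ 0.093 M.

0.093 M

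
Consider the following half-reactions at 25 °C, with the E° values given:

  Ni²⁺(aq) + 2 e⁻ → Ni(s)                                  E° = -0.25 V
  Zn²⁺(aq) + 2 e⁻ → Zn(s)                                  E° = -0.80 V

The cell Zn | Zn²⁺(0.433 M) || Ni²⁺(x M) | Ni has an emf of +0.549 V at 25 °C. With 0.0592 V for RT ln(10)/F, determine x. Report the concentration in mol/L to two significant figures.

0.40 M

Ni²⁺/Ni is the cathode, Zn²⁺/Zn the anode: E°cell = +0.55 V, n = 2.
Overall reaction: Ni²⁺(aq) + Zn(s) → Ni(s) + Zn²⁺(aq); Q = [Zn²⁺]^1/[Ni²⁺]^1.
From E = E° − (0.0592/n) log Q: log Q = (E° − E)·n/0.0592 = (+0.55 − (+0.549))·2/0.0592 = 0.0338.
So 1·log[Ni²⁺] = 1·log(0.433) − log Q = -0.3635 − (0.0338) = -0.3973; [Ni²⁺] = 10^(-0.3973) ≈ 0.40 M.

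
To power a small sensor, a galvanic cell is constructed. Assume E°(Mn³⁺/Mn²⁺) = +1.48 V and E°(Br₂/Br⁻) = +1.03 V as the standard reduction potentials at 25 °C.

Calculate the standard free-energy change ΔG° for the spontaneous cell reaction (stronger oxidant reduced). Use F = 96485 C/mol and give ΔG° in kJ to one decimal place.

-86.8 kJ

Mn³⁺/Mn²⁺ (E° = +1.48 V) is the cathode; Br₂/Br⁻ (E° = +1.03 V) is the anode, so E°cell = +0.45 V.
Balancing electrons gives n = 2 (lcm of 1 and 2).
ΔG° = −nFE° = −(2)(96485)(+0.45) = -86,836 J = -86.8 kJ.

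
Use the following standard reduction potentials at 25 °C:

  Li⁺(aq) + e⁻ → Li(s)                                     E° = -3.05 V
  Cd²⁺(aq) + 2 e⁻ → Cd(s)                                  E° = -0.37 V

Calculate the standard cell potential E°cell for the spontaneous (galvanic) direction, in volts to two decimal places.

+2.68 V

The Cd²⁺/Cd couple has the higher reduction potential, so it is the cathode; Li⁺/Li is oxidised at the anode.
E°cell = E°(cathode) − E°(anode) = (-0.37) − (-3.05) = +2.68 V.
Since E°cell > 0, the reaction is spontaneous under standard conditions.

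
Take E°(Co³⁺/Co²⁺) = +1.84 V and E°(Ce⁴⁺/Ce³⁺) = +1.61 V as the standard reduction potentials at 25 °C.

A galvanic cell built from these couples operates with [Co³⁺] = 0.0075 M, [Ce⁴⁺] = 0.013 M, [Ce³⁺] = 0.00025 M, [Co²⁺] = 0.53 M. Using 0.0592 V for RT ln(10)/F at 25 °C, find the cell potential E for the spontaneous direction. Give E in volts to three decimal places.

+0.019 V

Co³⁺/Co²⁺ is the cathode (higher E°), Ce⁴⁺/Ce³⁺ the anode: E°cell = +1.84 − (+1.61) = +0.23 V, n = 1.
Overall: Co³⁺(aq) + Ce³⁺(aq) → Co²⁺(aq) + Ce⁴⁺(aq)
Q = [Co²⁺]·[Ce⁴⁺] / ([Co³⁺]·[Ce³⁺]); log Q = 3.565.
E = E° − (0.0592/n) log Q = +0.23 − (0.0592/1)(3.565) = +0.019 V.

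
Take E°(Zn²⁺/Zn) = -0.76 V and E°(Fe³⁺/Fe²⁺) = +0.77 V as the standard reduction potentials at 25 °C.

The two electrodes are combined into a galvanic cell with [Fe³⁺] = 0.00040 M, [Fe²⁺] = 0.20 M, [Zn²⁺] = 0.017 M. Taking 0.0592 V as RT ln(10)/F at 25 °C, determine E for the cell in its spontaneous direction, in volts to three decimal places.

Fe³⁺/Fe²⁺ is the cathode (higher E°), Zn²⁺/Zn the anode: E°cell = +0.77 − (-0.76) = +1.53 V, n = 2.
Overall: 2 Fe³⁺(aq) + Zn(s) → 2 Fe²⁺(aq) + Zn²⁺(aq)
Q = [Fe²⁺]^2·[Zn²⁺] / ([Fe³⁺]^2); log Q = 3.628.
E = E° − (0.0592/n) log Q = +1.53 − (0.0592/2)(3.628) = +1.423 V.

+1.423 V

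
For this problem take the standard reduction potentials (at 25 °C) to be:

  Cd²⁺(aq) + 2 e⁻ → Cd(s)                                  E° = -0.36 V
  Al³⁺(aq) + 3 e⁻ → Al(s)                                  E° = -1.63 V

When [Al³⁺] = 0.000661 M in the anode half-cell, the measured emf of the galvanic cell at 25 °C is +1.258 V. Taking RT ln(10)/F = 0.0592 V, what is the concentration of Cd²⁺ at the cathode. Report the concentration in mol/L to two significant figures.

0.0030 M

Cd²⁺/Cd is the cathode, Al³⁺/Al the anode: E°cell = +1.27 V, n = 6.
Overall reaction: 3 Cd²⁺(aq) + 2 Al(s) → 3 Cd(s) + 2 Al³⁺(aq); Q = [Al³⁺]^2/[Cd²⁺]^3.
From E = E° − (0.0592/n) log Q: log Q = (E° − E)·n/0.0592 = (+1.27 − (+1.258))·6/0.0592 = 1.2162.
So 3·log[Cd²⁺] = 2·log(0.000661) − log Q = -6.3596 − (1.2162) = -7.5758; log[Cd²⁺] = -7.5758 / 3 = -2.5253; [Cd²⁺] = 10^(-2.5253) ≈ 0.0030 M.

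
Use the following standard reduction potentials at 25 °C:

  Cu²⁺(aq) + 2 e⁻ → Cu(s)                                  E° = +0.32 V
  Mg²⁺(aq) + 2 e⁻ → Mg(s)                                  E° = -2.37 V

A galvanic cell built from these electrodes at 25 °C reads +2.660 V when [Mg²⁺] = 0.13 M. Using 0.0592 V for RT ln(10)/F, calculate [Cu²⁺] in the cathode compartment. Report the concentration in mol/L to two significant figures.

Cu²⁺/Cu is the cathode, Mg²⁺/Mg the anode: E°cell = +2.69 V, n = 2.
Overall reaction: Cu²⁺(aq) + Mg(s) → Cu(s) + Mg²⁺(aq); Q = [Mg²⁺]^1/[Cu²⁺]^1.
From E = E° − (0.0592/n) log Q: log Q = (E° − E)·n/0.0592 = (+2.69 − (+2.660))·2/0.0592 = 1.0135.
So 1·log[Cu²⁺] = 1·log(0.13) − log Q = -0.8861 − (1.0135) = -1.8996; [Cu²⁺] = 10^(-1.8996) ≈ 0.013 M.

0.013 M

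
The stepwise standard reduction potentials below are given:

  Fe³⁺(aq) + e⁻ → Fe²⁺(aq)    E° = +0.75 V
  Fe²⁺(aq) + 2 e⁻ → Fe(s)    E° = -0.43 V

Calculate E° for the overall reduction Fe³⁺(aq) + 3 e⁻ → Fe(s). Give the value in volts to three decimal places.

-0.037 V

Adding the free-energy changes (−nFE°) of the two steps gives −n₃FE°₃ = −n₁FE°₁ − n₂FE°₂.
E°₃ = (1×+0.75 + 2×-0.43) / 3 = (-0.110) / 3 = -0.037 V.
E° values themselves are not directly additive — weighting by electron count is essential.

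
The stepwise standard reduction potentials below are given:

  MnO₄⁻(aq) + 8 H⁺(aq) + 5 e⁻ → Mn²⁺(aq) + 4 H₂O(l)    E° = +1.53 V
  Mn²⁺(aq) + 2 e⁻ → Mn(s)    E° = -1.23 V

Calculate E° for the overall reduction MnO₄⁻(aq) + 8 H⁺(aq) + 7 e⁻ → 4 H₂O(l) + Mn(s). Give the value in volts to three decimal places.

Adding the free-energy changes (−nFE°) of the two steps gives −n₃FE°₃ = −n₁FE°₁ − n₂FE°₂.
E°₃ = (5×+1.53 + 2×-1.23) / 7 = (+5.190) / 7 = +0.741 V.
E° values themselves are not directly additive — weighting by electron count is essential.

+0.741 V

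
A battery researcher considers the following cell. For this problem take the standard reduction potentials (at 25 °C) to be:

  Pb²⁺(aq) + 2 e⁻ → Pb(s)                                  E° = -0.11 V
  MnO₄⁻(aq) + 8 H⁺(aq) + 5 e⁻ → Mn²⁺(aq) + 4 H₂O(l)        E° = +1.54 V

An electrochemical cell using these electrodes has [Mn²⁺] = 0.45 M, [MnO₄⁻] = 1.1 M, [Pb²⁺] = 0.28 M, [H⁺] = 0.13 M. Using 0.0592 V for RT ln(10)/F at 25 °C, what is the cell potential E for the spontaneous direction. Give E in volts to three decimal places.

+1.587 V

MnO₄⁻/Mn²⁺ is the cathode (higher E°), Pb²⁺/Pb the anode: E°cell = +1.54 − (-0.11) = +1.65 V, n = 10.
Overall: 2 MnO₄⁻(aq) + 16 H⁺(aq) + 5 Pb(s) → 2 Mn²⁺(aq) + 8 H₂O(l) + 5 Pb²⁺(aq)
Q = [Mn²⁺]^2·[Pb²⁺]^5 / ([MnO₄⁻]^2·[H⁺]^16); log Q = 10.636.
E = E° − (0.0592/n) log Q = +1.65 − (0.0592/10)(10.636) = +1.587 V.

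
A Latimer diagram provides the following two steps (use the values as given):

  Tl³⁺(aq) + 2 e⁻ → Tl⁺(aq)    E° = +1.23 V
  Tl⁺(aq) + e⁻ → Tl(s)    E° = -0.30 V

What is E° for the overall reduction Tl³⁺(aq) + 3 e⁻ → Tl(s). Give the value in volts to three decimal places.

+0.720 V

Standard free energies of sequential steps add: ΔG°₃ = ΔG°₁ + ΔG°₂, so n₃E°₃ = n₁E°₁ + n₂E°₂.
E°₃ = (2×+1.23 + 1×-0.30) / 3 = (+2.160) / 3 = +0.720 V.
E° values themselves are not directly additive — weighting by electron count is essential.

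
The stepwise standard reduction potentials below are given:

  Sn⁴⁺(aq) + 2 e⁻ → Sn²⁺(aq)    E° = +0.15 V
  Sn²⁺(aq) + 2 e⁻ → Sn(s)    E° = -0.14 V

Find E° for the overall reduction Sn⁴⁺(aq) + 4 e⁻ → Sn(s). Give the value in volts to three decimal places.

+0.005 V

Adding the free-energy changes (−nFE°) of the two steps gives −n₃FE°₃ = −n₁FE°₁ − n₂FE°₂.
E°₃ = (2×+0.15 + 2×-0.14) / 4 = (+0.020) / 4 = +0.005 V.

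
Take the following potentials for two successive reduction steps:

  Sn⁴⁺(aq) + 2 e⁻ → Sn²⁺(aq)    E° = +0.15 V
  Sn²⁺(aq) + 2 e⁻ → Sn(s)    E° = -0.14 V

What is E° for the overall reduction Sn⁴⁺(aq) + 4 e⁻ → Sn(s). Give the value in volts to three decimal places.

Standard free energies of sequential steps add: ΔG°₃ = ΔG°₁ + ΔG°₂, so n₃E°₃ = n₁E°₁ + n₂E°₂.
E°₃ = (2×+0.15 + 2×-0.14) / 4 = (+0.020) / 4 = +0.005 V.

+0.005 V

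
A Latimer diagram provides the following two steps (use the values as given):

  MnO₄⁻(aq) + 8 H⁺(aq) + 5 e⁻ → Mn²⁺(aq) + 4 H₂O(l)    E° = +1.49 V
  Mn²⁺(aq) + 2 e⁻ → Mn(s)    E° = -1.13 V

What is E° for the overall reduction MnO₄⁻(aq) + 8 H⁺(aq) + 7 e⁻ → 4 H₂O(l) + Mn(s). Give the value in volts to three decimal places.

+0.741 V

Since ΔG° = −nFE° is additive over sequential reductions, n₃E°₃ = n₁E°₁ + n₂E°₂.
E°₃ = (5×+1.49 + 2×-1.13) / 7 = (+5.190) / 7 = +0.741 V.
Simply averaging or adding the two E° values would be wrong; the electron-weighted sum is required.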